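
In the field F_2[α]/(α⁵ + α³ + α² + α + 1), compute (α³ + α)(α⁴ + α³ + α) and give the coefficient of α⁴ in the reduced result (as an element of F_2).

0

Multiply in F_2[α]: (α³ + α)·(α⁴ + α³ + α) = α⁷ + α⁶ + α⁵ + α².
Reduce using α⁵ ≡ α³ + α² + α + 1 (mod α⁵ + α³ + α² + α + 1).
Reduced: α² + α.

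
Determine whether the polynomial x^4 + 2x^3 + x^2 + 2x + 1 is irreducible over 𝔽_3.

Write f(x) = x^4 + 2x^3 + x^2 + 2x + 1.
Check for roots in 𝔽_3: f(0) = 1; f(1) = 1; f(2) = 2.
No roots, so no linear factors.
Monic irreducibles of degree 2 over GF(3): x^2 + 1, x^2 + x + 2, x^2 + 2x + 2.
None of them divide f (all give nonzero remainder).
No irreducible factor of degree ≤ 2 exists, so f is irreducible over GF(3).

Yes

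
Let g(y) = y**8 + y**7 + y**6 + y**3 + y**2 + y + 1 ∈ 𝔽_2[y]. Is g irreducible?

Yes

Check for roots in 𝔽_2: g(0) = 1; g(1) = 1.
No roots, so no linear factors.
Monic irreducibles of degree 2 over GF(2): y**2 + y + 1.
None of them divide g (all give nonzero remainder).
Monic irreducibles of degree 3 over GF(2): y**3 + y + 1, y**3 + y**2 + 1.
None of them divide g (all give nonzero remainder).
Monic irreducibles of degree 4 over GF(2): y**4 + y + 1, y**4 + y**3 + 1, y**4 + y**3 + y**2 + y + 1.
None of them divide g (all give nonzero remainder).
No irreducible factor of degree ≤ 4 exists, so g is irreducible over GF(2).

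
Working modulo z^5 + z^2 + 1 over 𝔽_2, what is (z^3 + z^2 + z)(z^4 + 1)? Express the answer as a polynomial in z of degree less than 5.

Multiply in 𝔽_2[z]: (z^3 + z^2 + z)·(z^4 + 1) = z^7 + z^6 + z^5 + z^3 + z^2 + z.
Reduce using z^5 ≡ z^2 + 1 (mod z^5 + z^2 + 1).
Reduced: z^4 + z^2 + 1.

z^4 + z^2 + 1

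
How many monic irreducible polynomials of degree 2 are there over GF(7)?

21

The number of monic irreducibles of degree 2 over GF(7) is (1/2)·Σ_{d∣2} μ(2/d) 7^d.
Divisors of 2: 1, 2; μ(2/d) for each: -1, 1.
Σ = − 7^1 + 7^2 = 42.
N = 42/2 = 21.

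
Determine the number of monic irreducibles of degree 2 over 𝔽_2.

1

The number of monic irreducibles of degree 2 over GF(2) is (1/2)·Σ_{d∣2} μ(2/d) 2^d.
Divisors of 2: 1, 2; μ(2/d) for each: -1, 1.
Σ = − 2^1 + 2^2 = 2.
N = 2/2 = 1.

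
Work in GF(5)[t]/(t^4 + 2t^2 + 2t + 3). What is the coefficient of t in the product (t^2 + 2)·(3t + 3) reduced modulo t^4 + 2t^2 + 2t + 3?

1

Multiply in GF(5)[t]: (t^2 + 2)·(3t + 3) = 3t^3 + 3t^2 + t + 1.
Reduced: 3t^3 + 3t^2 + t + 1.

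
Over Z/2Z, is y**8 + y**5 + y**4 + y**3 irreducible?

Write h(y) = y**8 + y**5 + y**4 + y**3.
Check for roots in Z/2Z: h(0) = 0 → root; h(1) = 0 → root.
h(0) = 0, so (y) divides h(y); h is reducible.

No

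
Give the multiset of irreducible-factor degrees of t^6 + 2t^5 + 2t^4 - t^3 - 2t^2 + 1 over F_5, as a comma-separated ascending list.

1, 2, 3

Write f(t) = t^6 + 2t^5 + 2t^4 - t^3 - 2t^2 + 1.
Roots in F_5: f(0) = 1; f(1) = 3; f(2) = 0 → root; f(3) = 3; f(4) = 1.
Linear factors from roots: (t - 2).
Complete factorization: f(t) = (t - 2)·(t^2 + 2)·(t^3 - t^2 - 2t + 1).
Factor degrees with multiplicity: 1 + 2 + 3 = 6.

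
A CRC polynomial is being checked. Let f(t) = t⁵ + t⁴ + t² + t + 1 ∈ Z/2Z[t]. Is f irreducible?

Check for roots in Z/2Z: f(0) = 1; f(1) = 1.
No roots, so no linear factors.
Monic irreducibles of degree 2 over GF(2): t² + t + 1.
None of them divide f (all give nonzero remainder).
No irreducible factor of degree ≤ 2 exists, so f is irreducible over GF(2).

Yes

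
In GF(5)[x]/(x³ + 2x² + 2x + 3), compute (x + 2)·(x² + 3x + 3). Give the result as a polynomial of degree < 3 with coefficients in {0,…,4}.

3x^2 + 2x + 3

Multiply in GF(5)[x]: (x + 2)·(x² + 3x + 3) = x³ + 4x + 1.
Reduce using x³ ≡ 3x² + 3x + 2 (mod x³ + 2x² + 2x + 3).
Reduced: 3x² + 2x + 3.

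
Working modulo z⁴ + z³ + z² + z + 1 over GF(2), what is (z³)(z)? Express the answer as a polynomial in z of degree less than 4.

z^3 + z^2 + z + 1

Multiply in GF(2)[z]: (z³)·(z) = z⁴.
Reduce using z⁴ ≡ z³ + z² + z + 1 (mod z⁴ + z³ + z² + z + 1).
Reduced: z³ + z² + z + 1.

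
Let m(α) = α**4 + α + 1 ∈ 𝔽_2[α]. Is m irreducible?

Check for roots in 𝔽_2: m(0) = 1; m(1) = 1.
No roots, so no linear factors.
Monic irreducibles of degree 2 over GF(2): α**2 + α + 1.
None of them divide m (all give nonzero remainder).
No irreducible factor of degree ≤ 2 exists, so m is irreducible over GF(2).

Yes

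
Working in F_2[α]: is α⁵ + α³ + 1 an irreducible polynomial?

Yes

Write m(α) = α⁵ + α³ + 1.
Check for roots in F_2: m(0) = 1; m(1) = 1.
No roots, so no linear factors.
Monic irreducibles of degree 2 over GF(2): α² + α + 1.
None of them divide m (all give nonzero remainder).
No irreducible factor of degree ≤ 2 exists, so m is irreducible over GF(2).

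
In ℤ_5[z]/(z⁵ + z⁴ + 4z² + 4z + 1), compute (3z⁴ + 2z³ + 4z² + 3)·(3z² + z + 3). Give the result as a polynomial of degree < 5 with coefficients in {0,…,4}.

3z^4 + 4z^3 + 4z + 4

Multiply in ℤ_5[z]: (3z⁴ + 2z³ + 4z² + 3)·(3z² + z + 3) = 4z⁶ + 4z⁵ + 3z⁴ + z² + 3z + 4.
Reduce using z⁵ ≡ 4z⁴ + z² + z + 4 (mod z⁵ + z⁴ + 4z² + 4z + 1).
Reduced: 3z⁴ + 4z³ + 4z + 4.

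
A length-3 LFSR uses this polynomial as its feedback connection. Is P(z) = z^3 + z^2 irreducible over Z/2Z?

Check for roots in Z/2Z: P(0) = 0 → root; P(1) = 0 → root.
P(0) = 0, so (z) divides P(z); P is reducible.

No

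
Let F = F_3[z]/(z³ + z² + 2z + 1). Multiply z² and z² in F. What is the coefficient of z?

1

Multiply in F_3[z]: (z²)·(z²) = z⁴.
Reduce using z³ ≡ 2z² + z + 2 (mod z³ + z² + 2z + 1).
Reduced: 2z² + z + 1.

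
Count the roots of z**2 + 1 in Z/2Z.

1

Write P(z) = z**2 + 1.
Evaluate at each of the 2 elements of Z/2Z:
P(0) = 1; P(1) = 0 → root.
Roots: {1}.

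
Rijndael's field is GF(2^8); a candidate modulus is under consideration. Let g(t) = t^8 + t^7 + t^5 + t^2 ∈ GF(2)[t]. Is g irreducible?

Check for roots in GF(2): g(0) = 0 → root; g(1) = 0 → root.
g(0) = 0, so (t) divides g(t); g is reducible.

No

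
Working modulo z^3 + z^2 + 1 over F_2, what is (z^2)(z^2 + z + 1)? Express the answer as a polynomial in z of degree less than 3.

Multiply in F_2[z]: (z^2)·(z^2 + z + 1) = z^4 + z^3 + z^2.
Reduce using z^3 ≡ z^2 + 1 (mod z^3 + z^2 + 1).
Reduced: z^2 + z.

z^2 + z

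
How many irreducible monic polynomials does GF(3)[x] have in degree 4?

Gauss's count: N_{3}(4) = (1/4) Σ_{d|4} μ(4/d)·3^d.
Divisors of 4: 1, 2, 4; μ(4/d) for each: 0, -1, 1.
Σ = − 3^2 + 3^4 = 72.
N = 72/4 = 18.

18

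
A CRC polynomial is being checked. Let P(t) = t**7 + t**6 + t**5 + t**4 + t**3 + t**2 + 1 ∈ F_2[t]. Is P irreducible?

Check for roots in F_2: P(0) = 1; P(1) = 1.
No roots, so no linear factors.
Monic irreducibles of degree 2 over GF(2): t**2 + t + 1.
None of them divide P (all give nonzero remainder).
Monic irreducibles of degree 3 over GF(2): t**3 + t + 1, t**3 + t**2 + 1.
None of them divide P (all give nonzero remainder).
No irreducible factor of degree ≤ 3 exists, so P is irreducible over GF(2).

Yes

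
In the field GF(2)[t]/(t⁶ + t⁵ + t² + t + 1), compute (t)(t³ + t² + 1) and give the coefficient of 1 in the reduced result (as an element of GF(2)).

Multiply in GF(2)[t]: (t)·(t³ + t² + 1) = t⁴ + t³ + t.
Reduced: t⁴ + t³ + t.

0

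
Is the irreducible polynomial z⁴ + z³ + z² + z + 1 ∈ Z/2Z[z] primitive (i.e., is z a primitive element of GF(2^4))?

Write f(z) = z⁴ + z³ + z² + z + 1.
|GF(2^4)^×| = 2^4 − 1 = 15. Prime factorization: 15 = 3·5.
f is primitive ⇔ z has order 15 in GF(2)[z]/(f), i.e. z^(15/q) ≠ 1 for each prime q | 15.
z^(5) mod f = 1
z^(3) mod f = z³.
Since z^(5) = 1, the order of z divides 5 < 15; not primitive.

No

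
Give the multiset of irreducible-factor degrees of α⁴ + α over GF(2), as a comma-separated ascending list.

1, 1, 2

Write g(α) = α⁴ + α.
Roots in GF(2): g(0) = 0 → root; g(1) = 0 → root.
Linear factors from roots: (α), (α + 1).
Complete factorization: g(α) = (α)·(α + 1)·(α² + α + 1).
Factor degrees with multiplicity: 1 + 1 + 2 = 4.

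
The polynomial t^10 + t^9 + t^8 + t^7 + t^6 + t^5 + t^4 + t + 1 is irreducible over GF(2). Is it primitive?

Yes

Write f(t) = t^10 + t^9 + t^8 + t^7 + t^6 + t^5 + t^4 + t + 1.
|GF(2^10)^×| = 2^10 − 1 = 1023. Prime factorization: 1023 = 3·11·31.
f is primitive ⇔ t has order 1023 in GF(2)[t]/(f), i.e. t^(1023/q) ≠ 1 for each prime q | 1023.
t^(341) mod f = t^8 + t^7 + t^5 + t^3 + t^2 + t + 1.
t^(93) mod f = t^9 + t^7 + t^6 + t^5 + t^4 + t^3 + t.
t^(33) mod f = t^9 + t^8 + t^7 + t^4 + t^3 + t^2.
None equal 1, so t has full order 1023; f is primitive.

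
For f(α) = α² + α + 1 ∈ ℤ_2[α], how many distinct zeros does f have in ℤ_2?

0

Evaluate at each of the 2 elements of ℤ_2:
f(0) = 1; f(1) = 1.
No element is a root.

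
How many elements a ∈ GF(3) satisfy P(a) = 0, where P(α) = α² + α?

2

Evaluate at each of the 3 elements of GF(3):
P(0) = 0 → root; P(1) = 2; P(2) = 0 → root.
Roots: {0, 2}.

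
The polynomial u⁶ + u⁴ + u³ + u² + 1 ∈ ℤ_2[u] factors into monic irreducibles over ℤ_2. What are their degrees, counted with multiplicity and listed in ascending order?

Write g(u) = u⁶ + u⁴ + u³ + u² + 1.
Roots in ℤ_2: g(0) = 1; g(1) = 1.
Complete factorization: g(u) = (u² + u + 1)·(u⁴ + u³ + u² + u + 1).
Factor degrees with multiplicity: 2 + 4 = 6.

2, 4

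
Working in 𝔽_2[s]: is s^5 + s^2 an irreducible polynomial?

Write h(s) = s^5 + s^2.
Check for roots in 𝔽_2: h(0) = 0 → root; h(1) = 0 → root.
h(0) = 0, so (s) divides h(s); h is reducible.

No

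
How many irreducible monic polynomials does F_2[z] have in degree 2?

Gauss's count: N_{2}(2) = (1/2) Σ_{d|2} μ(2/d)·2^d.
Divisors of 2: 1, 2; μ(2/d) for each: -1, 1.
Σ = − 2^1 + 2^2 = 2.
N = 2/2 = 1.

1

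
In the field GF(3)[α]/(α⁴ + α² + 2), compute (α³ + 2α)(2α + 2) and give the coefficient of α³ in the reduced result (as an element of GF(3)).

Multiply in GF(3)[α]: (α³ + 2α)·(2α + 2) = 2α⁴ + 2α³ + α² + α.
Reduce using α⁴ ≡ 2α² + 1 (mod α⁴ + α² + 2).
Reduced: 2α³ + 2α² + α + 2.

2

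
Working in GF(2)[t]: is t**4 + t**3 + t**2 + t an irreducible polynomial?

No

Write P(t) = t**4 + t**3 + t**2 + t.
Check for roots in GF(2): P(0) = 0 → root; P(1) = 0 → root.
P(0) = 0, so (t) divides P(t); P is reducible.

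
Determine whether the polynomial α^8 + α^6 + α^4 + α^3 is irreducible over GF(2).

No

Write f(α) = α^8 + α^6 + α^4 + α^3.
Check for roots in GF(2): f(0) = 0 → root; f(1) = 0 → root.
f(0) = 0, so (α) divides f(α); f is reducible.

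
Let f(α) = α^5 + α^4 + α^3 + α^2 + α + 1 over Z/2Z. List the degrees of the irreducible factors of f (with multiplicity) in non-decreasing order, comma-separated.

1, 2, 2

Roots in Z/2Z: f(0) = 1; f(1) = 0 → root.
Linear factors from roots: (α + 1).
Complete factorization: f(α) = (α + 1)·(α^2 + α + 1)^2.
Factor degrees with multiplicity: 1 + 2 + 2 = 5.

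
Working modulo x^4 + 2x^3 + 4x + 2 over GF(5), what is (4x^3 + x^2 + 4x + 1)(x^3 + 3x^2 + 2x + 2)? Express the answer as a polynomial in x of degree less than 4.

2x^3 + 2

Multiply in GF(5)[x]: (4x^3 + x^2 + 4x + 1)·(x^3 + 3x^2 + 2x + 2) = 4x^6 + 3x^5 + 3x^3 + 3x^2 + 2.
Reduce using x^4 ≡ 3x^3 + x + 3 (mod x^4 + 2x^3 + 4x + 2).
Reduced: 2x^3 + 2.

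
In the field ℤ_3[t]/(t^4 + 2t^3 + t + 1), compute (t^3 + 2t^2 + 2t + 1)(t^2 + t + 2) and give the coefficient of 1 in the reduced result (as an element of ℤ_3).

Multiply in ℤ_3[t]: (t^3 + 2t^2 + 2t + 1)·(t^2 + t + 2) = t^5 + t^2 + 2t + 2.
Reduce using t^4 ≡ t^3 + 2t + 2 (mod t^4 + 2t^3 + t + 1).
Reduced: t^3 + 1.

1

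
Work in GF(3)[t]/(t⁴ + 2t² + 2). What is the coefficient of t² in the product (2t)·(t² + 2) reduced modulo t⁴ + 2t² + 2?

Multiply in GF(3)[t]: (2t)·(t² + 2) = 2t³ + t.
Reduced: 2t³ + t.

0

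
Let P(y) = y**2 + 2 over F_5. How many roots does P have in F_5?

0

Evaluate at each of the 5 elements of F_5:
P(0) = 2; P(1) = 3; P(2) = 1; P(3) = 1; P(4) = 3.
No element is a root.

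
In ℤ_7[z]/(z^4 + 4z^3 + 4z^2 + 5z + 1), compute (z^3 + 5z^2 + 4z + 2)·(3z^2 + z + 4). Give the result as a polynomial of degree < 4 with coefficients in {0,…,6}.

6z^2 + 2z + 4

Multiply in ℤ_7[z]: (z^3 + 5z^2 + 4z + 2)·(3z^2 + z + 4) = 3z^5 + 2z^4 + 2z^2 + 4z + 1.
Reduce using z^4 ≡ 3z^3 + 3z^2 + 2z + 6 (mod z^4 + 4z^3 + 4z^2 + 5z + 1).
Reduced: 6z^2 + 2z + 4.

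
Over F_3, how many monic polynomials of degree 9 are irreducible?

2184

x^(3^9) − x is the product of all monic irreducibles of degree dividing 9; Möbius inversion gives N = (1/9) Σ μ(9/d)·3^d.
Divisors of 9: 1, 3, 9; μ(9/d) for each: 0, -1, 1.
Σ = − 3^3 + 3^9 = 19656.
N = 19656/9 = 2184.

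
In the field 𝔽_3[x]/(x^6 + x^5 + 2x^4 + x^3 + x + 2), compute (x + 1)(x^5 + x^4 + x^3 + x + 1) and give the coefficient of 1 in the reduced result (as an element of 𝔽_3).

2

Multiply in 𝔽_3[x]: (x + 1)·(x^5 + x^4 + x^3 + x + 1) = x^6 + 2x^5 + 2x^4 + x^3 + x^2 + 2x + 1.
Reduce using x^6 ≡ 2x^5 + x^4 + 2x^3 + 2x + 1 (mod x^6 + x^5 + 2x^4 + x^3 + x + 2).
Reduced: x^5 + x^2 + x + 2.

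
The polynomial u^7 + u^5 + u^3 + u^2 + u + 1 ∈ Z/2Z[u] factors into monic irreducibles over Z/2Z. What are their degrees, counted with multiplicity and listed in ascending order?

1, 1, 2, 3

Write f(u) = u^7 + u^5 + u^3 + u^2 + u + 1.
Roots in Z/2Z: f(0) = 1; f(1) = 0 → root.
Linear factors from roots: (u + 1).
Complete factorization: f(u) = (u + 1)^2·(u^2 + u + 1)·(u^3 + u^2 + 1).
Factor degrees with multiplicity: 1 + 1 + 2 + 3 = 7.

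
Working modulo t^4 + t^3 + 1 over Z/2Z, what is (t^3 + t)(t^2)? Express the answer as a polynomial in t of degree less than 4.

Multiply in Z/2Z[t]: (t^3 + t)·(t^2) = t^5 + t^3.
Reduce using t^4 ≡ t^3 + 1 (mod t^4 + t^3 + 1).
Reduced: t + 1.

t + 1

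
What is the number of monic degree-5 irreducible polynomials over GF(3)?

By the necklace-counting formula, N_3(5) = (1/5) Σ_{d|5} μ(5/d)·3^d.
Divisors of 5: 1, 5; μ(5/d) for each: -1, 1.
Σ = − 3^1 + 3^5 = 240.
N = 240/5 = 48.

48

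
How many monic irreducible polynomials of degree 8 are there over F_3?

810

x^(3^8) − x is the product of all monic irreducibles of degree dividing 8; Möbius inversion gives N = (1/8) Σ μ(8/d)·3^d.
Divisors of 8: 1, 2, 4, 8; μ(8/d) for each: 0, 0, -1, 1.
Σ = − 3^4 + 3^8 = 6480.
N = 6480/8 = 810.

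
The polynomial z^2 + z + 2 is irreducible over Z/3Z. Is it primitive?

Write f(z) = z^2 + z + 2.
|GF(3^2)^×| = 3^2 − 1 = 8. Prime factorization: 8 = 2^3.
f is primitive ⇔ z has order 8 in GF(3)[z]/(f), i.e. z^(8/q) ≠ 1 for each prime q | 8.
z^(4) mod f = 2.
None equal 1, so z has full order 8; f is primitive.

Yes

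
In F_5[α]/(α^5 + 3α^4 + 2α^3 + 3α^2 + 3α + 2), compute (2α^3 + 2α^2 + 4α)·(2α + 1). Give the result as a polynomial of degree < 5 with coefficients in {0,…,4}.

4α^4 + α^3 + 4α

Multiply in F_5[α]: (2α^3 + 2α^2 + 4α)·(2α + 1) = 4α^4 + α^3 + 4α.
Reduced: 4α^4 + α^3 + 4α.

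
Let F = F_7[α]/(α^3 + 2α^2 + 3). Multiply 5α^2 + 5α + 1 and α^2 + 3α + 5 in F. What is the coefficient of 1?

Multiply in F_7[α]: (5α^2 + 5α + 1)·(α^2 + 3α + 5) = 5α^4 + 6α^3 + 6α^2 + 5.
Reduce using α^3 ≡ 5α^2 + 4 (mod α^3 + 2α^2 + 3).
Reduced: 6α + 3.

3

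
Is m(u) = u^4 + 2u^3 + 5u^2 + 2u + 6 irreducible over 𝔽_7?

Check for roots in 𝔽_7: m(0) = 6; m(1) = 2; m(2) = 6; m(3) = 3; m(4) = 2; m(5) = 1; m(6) = 1.
No roots, so no linear factors.
Degree-2 irreducible divisors: test the 21 monic irreducibles of degree 2 over GF(7).
None of them divide m (all give nonzero remainder).
No irreducible factor of degree ≤ 2 exists, so m is irreducible over GF(7).

Yes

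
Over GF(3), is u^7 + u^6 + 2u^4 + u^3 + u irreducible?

No

Write h(u) = u^7 + u^6 + 2u^4 + u^3 + u.
Check for roots in GF(3): h(0) = 0 → root; h(1) = 0 → root; h(2) = 0 → root.
h(0) = 0, so (u) divides h(u); h is reducible.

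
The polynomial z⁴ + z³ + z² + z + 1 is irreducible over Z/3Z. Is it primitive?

No

Write f(z) = z⁴ + z³ + z² + z + 1.
|GF(3^4)^×| = 3^4 − 1 = 80. Prime factorization: 80 = 2^4·5.
f is primitive ⇔ z has order 80 in GF(3)[z]/(f), i.e. z^(80/q) ≠ 1 for each prime q | 80.
z^(40) mod f = 1
z^(16) mod f = z.
Since z^(40) = 1, the order of z divides 40 < 80; not primitive.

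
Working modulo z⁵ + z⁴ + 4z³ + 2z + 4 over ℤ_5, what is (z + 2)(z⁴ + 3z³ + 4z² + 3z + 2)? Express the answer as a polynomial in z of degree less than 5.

4z^4 + z^3 + z^2 + z

Multiply in ℤ_5[z]: (z + 2)·(z⁴ + 3z³ + 4z² + 3z + 2) = z⁵ + z² + 3z + 4.
Reduce using z⁵ ≡ 4z⁴ + z³ + 3z + 1 (mod z⁵ + z⁴ + 4z³ + 2z + 4).
Reduced: 4z⁴ + z³ + z² + z.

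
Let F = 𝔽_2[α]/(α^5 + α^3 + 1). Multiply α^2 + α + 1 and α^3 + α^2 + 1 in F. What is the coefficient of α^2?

0

Multiply in 𝔽_2[α]: (α^2 + α + 1)·(α^3 + α^2 + 1) = α^5 + α + 1.
Reduce using α^5 ≡ α^3 + 1 (mod α^5 + α^3 + 1).
Reduced: α^3 + α.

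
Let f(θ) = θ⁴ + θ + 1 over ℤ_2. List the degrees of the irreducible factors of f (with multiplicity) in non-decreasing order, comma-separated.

Roots in ℤ_2: f(0) = 1; f(1) = 1.
Complete factorization: f(θ) = (θ⁴ + θ + 1).
Factor degrees with multiplicity: 4 = 4.

4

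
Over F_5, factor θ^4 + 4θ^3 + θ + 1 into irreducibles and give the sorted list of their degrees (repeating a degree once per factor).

Write h(θ) = θ^4 + 4θ^3 + θ + 1.
Roots in F_5: h(0) = 1; h(1) = 2; h(2) = 1; h(3) = 3; h(4) = 2.
Complete factorization: h(θ) = (θ^4 + 4θ^3 + θ + 1).
Factor degrees with multiplicity: 4 = 4.

4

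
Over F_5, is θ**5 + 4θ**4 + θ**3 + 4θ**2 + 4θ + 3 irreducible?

Write m(θ) = θ**5 + 4θ**4 + θ**3 + 4θ**2 + 4θ + 3.
Check for roots in F_5: m(0) = 3; m(1) = 2; m(2) = 1; m(3) = 0 → root; m(4) = 0 → root.
m(3) = 0, so (θ − 3) divides m(θ); m is reducible.

No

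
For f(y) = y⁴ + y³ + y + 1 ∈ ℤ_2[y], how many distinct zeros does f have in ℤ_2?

Evaluate at each of the 2 elements of ℤ_2:
f(0) = 1; f(1) = 0 → root.
Roots: {1}.

1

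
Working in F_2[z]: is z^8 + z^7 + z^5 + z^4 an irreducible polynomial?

No

Write h(z) = z^8 + z^7 + z^5 + z^4.
Check for roots in F_2: h(0) = 0 → root; h(1) = 0 → root.
h(0) = 0, so (z) divides h(z); h is reducible.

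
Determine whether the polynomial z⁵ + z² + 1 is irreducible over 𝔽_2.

Write g(z) = z⁵ + z² + 1.
Check for roots in 𝔽_2: g(0) = 1; g(1) = 1.
No roots, so no linear factors.
Monic irreducibles of degree 2 over GF(2): z² + z + 1.
None of them divide g (all give nonzero remainder).
No irreducible factor of degree ≤ 2 exists, so g is irreducible over GF(2).

Yes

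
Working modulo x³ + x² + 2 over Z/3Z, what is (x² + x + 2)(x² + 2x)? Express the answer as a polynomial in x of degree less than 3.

Multiply in Z/3Z[x]: (x² + x + 2)·(x² + 2x) = x⁴ + x² + x.
Reduce using x³ ≡ 2x² + 1 (mod x³ + x² + 2).
Reduced: 2x² + 2x + 2.

2x^2 + 2x + 2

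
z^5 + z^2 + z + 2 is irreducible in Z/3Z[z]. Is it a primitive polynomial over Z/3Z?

No

Write f(z) = z^5 + z^2 + z + 2.
|GF(3^5)^×| = 3^5 − 1 = 242. Prime factorization: 242 = 2·11^2.
f is primitive ⇔ z has order 242 in GF(3)[z]/(f), i.e. z^(242/q) ≠ 1 for each prime q | 242.
z^(121) mod f = 1
z^(22) mod f = z^4 + 2z^3 + 2z^2 + 2z.
Since z^(121) = 1, the order of z divides 121 < 242; not primitive.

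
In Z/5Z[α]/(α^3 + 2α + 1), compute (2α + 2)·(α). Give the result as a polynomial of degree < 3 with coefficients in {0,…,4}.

Multiply in Z/5Z[α]: (2α + 2)·(α) = 2α^2 + 2α.
Reduced: 2α^2 + 2α.

2α^2 + 2α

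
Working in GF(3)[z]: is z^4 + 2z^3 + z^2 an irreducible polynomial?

No

Write m(z) = z^4 + 2z^3 + z^2.
Check for roots in GF(3): m(0) = 0 → root; m(1) = 1; m(2) = 0 → root.
m(0) = 0, so (z) divides m(z); m is reducible.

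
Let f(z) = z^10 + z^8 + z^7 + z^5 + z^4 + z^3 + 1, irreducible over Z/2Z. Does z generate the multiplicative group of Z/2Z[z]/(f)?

No

|GF(2^10)^×| = 2^10 − 1 = 1023. Prime factorization: 1023 = 3·11·31.
f is primitive ⇔ z has order 1023 in GF(2)[z]/(f), i.e. z^(1023/q) ≠ 1 for each prime q | 1023.
z^(341) mod f = 1
z^(93) mod f = z^9 + z^7 + z^3 + z^2 + 1.
z^(33) mod f = z^8 + z^6 + z^4 + z^3.
Since z^(341) = 1, the order of z divides 341 < 1023; not primitive.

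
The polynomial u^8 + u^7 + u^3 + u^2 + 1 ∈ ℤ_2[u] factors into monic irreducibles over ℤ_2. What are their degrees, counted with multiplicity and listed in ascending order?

Write f(u) = u^8 + u^7 + u^3 + u^2 + 1.
Roots in ℤ_2: f(0) = 1; f(1) = 1.
Complete factorization: f(u) = (u^8 + u^7 + u^3 + u^2 + 1).
Factor degrees with multiplicity: 8 = 8.

8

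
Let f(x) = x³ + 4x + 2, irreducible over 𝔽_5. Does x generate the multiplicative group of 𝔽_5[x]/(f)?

|GF(5^3)^×| = 5^3 − 1 = 124. Prime factorization: 124 = 2^2·31.
f is primitive ⇔ x has order 124 in GF(5)[x]/(f), i.e. x^(124/q) ≠ 1 for each prime q | 124.
x^(62) mod f = 4.
x^(4) mod f = x² + 3x.
None equal 1, so x has full order 124; f is primitive.

Yes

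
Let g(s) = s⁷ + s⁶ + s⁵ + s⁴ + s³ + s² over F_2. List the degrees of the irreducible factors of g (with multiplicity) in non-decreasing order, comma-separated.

Roots in F_2: g(0) = 0 → root; g(1) = 0 → root.
Linear factors from roots: (s), (s + 1).
Complete factorization: g(s) = (s + 1)·(s)^2·(s² + s + 1)^2.
Factor degrees with multiplicity: 1 + 1 + 1 + 2 + 2 = 7.

1, 1, 1, 2, 2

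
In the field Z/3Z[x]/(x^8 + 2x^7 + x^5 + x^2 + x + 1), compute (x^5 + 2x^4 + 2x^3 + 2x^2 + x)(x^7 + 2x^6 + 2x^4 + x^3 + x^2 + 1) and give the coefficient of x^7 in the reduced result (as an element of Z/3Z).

0

Multiply in Z/3Z[x]: (x^5 + 2x^4 + 2x^3 + 2x^2 + x)·(x^7 + 2x^6 + 2x^4 + x^3 + x^2 + 1) = x^12 + x^11 + 2x^9 + x^8 + 2x^6 + x^5 + 2x^4 + 2x^2 + x.
Reduce using x^8 ≡ x^7 + 2x^5 + 2x^2 + 2x + 2 (mod x^8 + 2x^7 + x^5 + x^2 + x + 1).
Reduced: x^6 + 2x^5 + 2x^3 + x^2 + 2x + 1.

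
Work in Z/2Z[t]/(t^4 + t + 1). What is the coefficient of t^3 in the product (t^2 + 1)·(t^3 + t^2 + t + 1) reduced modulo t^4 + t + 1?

Multiply in Z/2Z[t]: (t^2 + 1)·(t^3 + t^2 + t + 1) = t^5 + t^4 + t + 1.
Reduce using t^4 ≡ t + 1 (mod t^4 + t + 1).
Reduced: t^2 + t.

0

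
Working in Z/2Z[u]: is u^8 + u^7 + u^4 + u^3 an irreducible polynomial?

Write h(u) = u^8 + u^7 + u^4 + u^3.
Check for roots in Z/2Z: h(0) = 0 → root; h(1) = 0 → root.
h(0) = 0, so (u) divides h(u); h is reducible.

No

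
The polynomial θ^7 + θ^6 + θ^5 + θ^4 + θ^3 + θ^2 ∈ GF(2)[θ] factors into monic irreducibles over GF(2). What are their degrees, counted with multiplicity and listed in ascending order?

1, 1, 1, 2, 2

Write g(θ) = θ^7 + θ^6 + θ^5 + θ^4 + θ^3 + θ^2.
Roots in GF(2): g(0) = 0 → root; g(1) = 0 → root.
Linear factors from roots: (θ), (θ + 1).
Complete factorization: g(θ) = (θ + 1)·(θ)^2·(θ^2 + θ + 1)^2.
Factor degrees with multiplicity: 1 + 1 + 1 + 2 + 2 = 7.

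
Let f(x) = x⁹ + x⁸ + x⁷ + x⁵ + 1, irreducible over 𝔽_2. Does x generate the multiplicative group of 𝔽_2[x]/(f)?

|GF(2^9)^×| = 2^9 − 1 = 511. Prime factorization: 511 = 7·73.
f is primitive ⇔ x has order 511 in GF(2)[x]/(f), i.e. x^(511/q) ≠ 1 for each prime q | 511.
x^(73) mod f = 1
x^(7) mod f = x⁷.
Since x^(73) = 1, the order of x divides 73 < 511; not primitive.

No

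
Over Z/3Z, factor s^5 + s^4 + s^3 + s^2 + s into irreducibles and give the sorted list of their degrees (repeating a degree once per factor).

Write h(s) = s^5 + s^4 + s^3 + s^2 + s.
Roots in Z/3Z: h(0) = 0 → root; h(1) = 2; h(2) = 2.
Linear factors from roots: (s).
Complete factorization: h(s) = (s)·(s^4 + s^3 + s^2 + s + 1).
Factor degrees with multiplicity: 1 + 4 = 5.

1, 4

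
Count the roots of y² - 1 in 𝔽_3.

Write P(y) = y² - 1.
Evaluate at each of the 3 elements of 𝔽_3:
P(0) = 2; P(1) = 0 → root; P(2) = 0 → root.
Roots: {1, 2}.

2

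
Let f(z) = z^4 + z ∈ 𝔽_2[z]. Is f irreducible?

Check for roots in 𝔽_2: f(0) = 0 → root; f(1) = 0 → root.
f(0) = 0, so (z) divides f(z); f is reducible.

No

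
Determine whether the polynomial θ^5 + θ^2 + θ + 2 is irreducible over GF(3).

Yes

Write m(θ) = θ^5 + θ^2 + θ + 2.
Check for roots in GF(3): m(0) = 2; m(1) = 2; m(2) = 1.
No roots, so no linear factors.
Monic irreducibles of degree 2 over GF(3): θ^2 + 1, θ^2 + θ + 2, θ^2 + 2θ + 2.
None of them divide m (all give nonzero remainder).
No irreducible factor of degree ≤ 2 exists, so m is irreducible over GF(3).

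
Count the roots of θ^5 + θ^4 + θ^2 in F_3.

Write f(θ) = θ^5 + θ^4 + θ^2.
Evaluate at each of the 3 elements of F_3:
f(0) = 0 → root; f(1) = 0 → root; f(2) = 1.
Roots: {0, 1}.

2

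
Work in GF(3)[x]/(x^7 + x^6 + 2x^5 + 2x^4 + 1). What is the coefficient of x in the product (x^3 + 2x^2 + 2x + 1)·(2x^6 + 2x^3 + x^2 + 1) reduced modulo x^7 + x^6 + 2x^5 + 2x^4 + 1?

Multiply in GF(3)[x]: (x^3 + 2x^2 + 2x + 1)·(2x^6 + 2x^3 + x^2 + 1) = 2x^9 + x^8 + x^7 + x^6 + 2x^5 + 2x^3 + 2x + 1.
Reduce using x^7 ≡ 2x^6 + x^5 + x^4 + 2 (mod x^7 + x^6 + 2x^5 + 2x^4 + 1).
Reduced: x^6 + 2x^5 + x^4 + 2x^3 + x^2.

0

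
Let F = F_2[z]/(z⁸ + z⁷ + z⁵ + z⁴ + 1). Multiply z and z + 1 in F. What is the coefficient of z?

Multiply in F_2[z]: (z)·(z + 1) = z² + z.
Reduced: z² + z.

1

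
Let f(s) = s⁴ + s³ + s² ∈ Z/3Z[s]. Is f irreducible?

No

Check for roots in Z/3Z: f(0) = 0 → root; f(1) = 0 → root; f(2) = 1.
f(0) = 0, so (s) divides f(s); f is reducible.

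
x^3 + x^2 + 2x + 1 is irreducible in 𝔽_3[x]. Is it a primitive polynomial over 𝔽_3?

Write f(x) = x^3 + x^2 + 2x + 1.
|GF(3^3)^×| = 3^3 − 1 = 26. Prime factorization: 26 = 2·13.
f is primitive ⇔ x has order 26 in GF(3)[x]/(f), i.e. x^(26/q) ≠ 1 for each prime q | 26.
x^(13) mod f = 2.
x^(2) mod f = x^2.
None equal 1, so x has full order 26; f is primitive.

Yes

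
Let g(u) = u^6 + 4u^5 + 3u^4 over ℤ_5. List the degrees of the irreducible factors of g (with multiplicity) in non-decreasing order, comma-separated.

Roots in ℤ_5: g(0) = 0 → root; g(1) = 3; g(2) = 0 → root; g(3) = 4; g(4) = 0 → root.
Linear factors from roots: (u), (u + 3), (u + 1).
Complete factorization: g(u) = (u + 1)·(u + 3)·(u)^4.
Factor degrees with multiplicity: 1 + 1 + 1 + 1 + 1 + 1 = 6.

1, 1, 1, 1, 1, 1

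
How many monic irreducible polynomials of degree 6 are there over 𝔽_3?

The number of monic irreducibles of degree 6 over GF(3) is (1/6)·Σ_{d∣6} μ(6/d) 3^d.
Divisors of 6: 1, 2, 3, 6; μ(6/d) for each: 1, -1, -1, 1.
Σ = 3^1 − 3^2 − 3^3 + 3^6 = 696.
N = 696/6 = 116.

116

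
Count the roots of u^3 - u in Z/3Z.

Write P(u) = u^3 - u.
Evaluate at each of the 3 elements of Z/3Z:
P(0) = 0 → root; P(1) = 0 → root; P(2) = 0 → root.
Roots: {0, 1, 2}.

3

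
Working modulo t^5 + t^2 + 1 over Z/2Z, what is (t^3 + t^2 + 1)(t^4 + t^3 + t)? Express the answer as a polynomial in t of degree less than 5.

Multiply in Z/2Z[t]: (t^3 + t^2 + 1)·(t^4 + t^3 + t) = t^7 + t^5 + t.
Reduce using t^5 ≡ t^2 + 1 (mod t^5 + t^2 + 1).
Reduced: t^4 + t + 1.

t^4 + t + 1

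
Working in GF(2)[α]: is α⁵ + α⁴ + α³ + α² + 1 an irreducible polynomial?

Yes

Write h(α) = α⁵ + α⁴ + α³ + α² + 1.
Check for roots in GF(2): h(0) = 1; h(1) = 1.
No roots, so no linear factors.
Monic irreducibles of degree 2 over GF(2): α² + α + 1.
None of them divide h (all give nonzero remainder).
No irreducible factor of degree ≤ 2 exists, so h is irreducible over GF(2).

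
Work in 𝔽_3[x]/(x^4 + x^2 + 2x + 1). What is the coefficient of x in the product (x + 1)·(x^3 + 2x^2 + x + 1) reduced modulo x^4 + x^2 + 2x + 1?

0

Multiply in 𝔽_3[x]: (x + 1)·(x^3 + 2x^2 + x + 1) = x^4 + 2x + 1.
Reduce using x^4 ≡ 2x^2 + x + 2 (mod x^4 + x^2 + 2x + 1).
Reduced: 2x^2.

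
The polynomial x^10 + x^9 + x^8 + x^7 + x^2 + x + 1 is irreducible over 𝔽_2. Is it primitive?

No

Write f(x) = x^10 + x^9 + x^8 + x^7 + x^2 + x + 1.
|GF(2^10)^×| = 2^10 − 1 = 1023. Prime factorization: 1023 = 3·11·31.
f is primitive ⇔ x has order 1023 in GF(2)[x]/(f), i.e. x^(1023/q) ≠ 1 for each prime q | 1023.
x^(341) mod f = 1
x^(93) mod f = x^8 + 1.
x^(33) mod f = x^9 + x^7 + 1.
Since x^(341) = 1, the order of x divides 341 < 1023; not primitive.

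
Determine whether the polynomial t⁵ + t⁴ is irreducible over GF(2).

No

Write P(t) = t⁵ + t⁴.
Check for roots in GF(2): P(0) = 0 → root; P(1) = 0 → root.
P(0) = 0, so (t) divides P(t); P is reducible.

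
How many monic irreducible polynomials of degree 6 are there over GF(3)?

The number of monic irreducibles of degree 6 over GF(3) is (1/6)·Σ_{d∣6} μ(6/d) 3^d.
Divisors of 6: 1, 2, 3, 6; μ(6/d) for each: 1, -1, -1, 1.
Σ = 3^1 − 3^2 − 3^3 + 3^6 = 696.
N = 696/6 = 116.

116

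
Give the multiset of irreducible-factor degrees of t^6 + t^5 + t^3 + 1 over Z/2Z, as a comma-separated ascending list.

Write g(t) = t^6 + t^5 + t^3 + 1.
Roots in Z/2Z: g(0) = 1; g(1) = 0 → root.
Linear factors from roots: (t + 1).
Complete factorization: g(t) = (t + 1)^3·(t^3 + t + 1).
Factor degrees with multiplicity: 1 + 1 + 1 + 3 = 6.

1, 1, 1, 3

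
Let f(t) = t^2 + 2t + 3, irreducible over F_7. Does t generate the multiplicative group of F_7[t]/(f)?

|GF(7^2)^×| = 7^2 − 1 = 48. Prime factorization: 48 = 2^4·3.
f is primitive ⇔ t has order 48 in GF(7)[t]/(f), i.e. t^(48/q) ≠ 1 for each prime q | 48.
t^(24) mod f = 6.
t^(16) mod f = 2.
None equal 1, so t has full order 48; f is primitive.

Yes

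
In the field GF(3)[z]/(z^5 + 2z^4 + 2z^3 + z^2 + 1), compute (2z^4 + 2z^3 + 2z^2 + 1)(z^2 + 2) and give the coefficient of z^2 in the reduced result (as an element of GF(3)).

1

Multiply in GF(3)[z]: (2z^4 + 2z^3 + 2z^2 + 1)·(z^2 + 2) = 2z^6 + 2z^5 + z^3 + 2z^2 + 2.
Reduce using z^5 ≡ z^4 + z^3 + 2z^2 + 2 (mod z^5 + 2z^4 + 2z^3 + z^2 + 1).
Reduced: z^2 + z + 1.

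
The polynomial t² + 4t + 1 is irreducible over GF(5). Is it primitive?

Write f(t) = t² + 4t + 1.
|GF(5^2)^×| = 5^2 − 1 = 24. Prime factorization: 24 = 2^3·3.
f is primitive ⇔ t has order 24 in GF(5)[t]/(f), i.e. t^(24/q) ≠ 1 for each prime q | 24.
t^(12) mod f = 1
t^(8) mod f = t + 4.
Since t^(12) = 1, the order of t divides 12 < 24; not primitive.

No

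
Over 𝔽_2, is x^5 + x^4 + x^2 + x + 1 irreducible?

Yes

Write h(x) = x^5 + x^4 + x^2 + x + 1.
Check for roots in 𝔽_2: h(0) = 1; h(1) = 1.
No roots, so no linear factors.
Monic irreducibles of degree 2 over GF(2): x^2 + x + 1.
None of them divide h (all give nonzero remainder).
No irreducible factor of degree ≤ 2 exists, so h is irreducible over GF(2).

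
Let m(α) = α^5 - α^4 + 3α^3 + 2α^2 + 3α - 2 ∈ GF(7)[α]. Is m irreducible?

Check for roots in GF(7): m(0) = 5; m(1) = 6; m(2) = 3; m(3) = 2; m(4) = 1; m(5) = 5; m(6) = 6.
No roots, so no linear factors.
Degree-2 irreducible divisors: test the 21 monic irreducibles of degree 2 over GF(7).
None of them divide m (all give nonzero remainder).
No irreducible factor of degree ≤ 2 exists, so m is irreducible over GF(7).

Yes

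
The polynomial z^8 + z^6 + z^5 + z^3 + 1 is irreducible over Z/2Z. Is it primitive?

Write f(z) = z^8 + z^6 + z^5 + z^3 + 1.
|GF(2^8)^×| = 2^8 − 1 = 255. Prime factorization: 255 = 3·5·17.
f is primitive ⇔ z has order 255 in GF(2)[z]/(f), i.e. z^(255/q) ≠ 1 for each prime q | 255.
z^(85) mod f = z^6 + z^5 + z^4 + z^3 + z^2 + z + 1.
z^(51) mod f = z^6 + z^5 + z^4 + z^3.
z^(15) mod f = z^7 + z^5 + z^4 + z^2 + 1.
None equal 1, so z has full order 255; f is primitive.

Yes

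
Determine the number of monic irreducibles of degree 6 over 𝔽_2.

9

Gauss's count: N_{2}(6) = (1/6) Σ_{d|6} μ(6/d)·2^d.
Divisors of 6: 1, 2, 3, 6; μ(6/d) for each: 1, -1, -1, 1.
Σ = 2^1 − 2^2 − 2^3 + 2^6 = 54.
N = 54/6 = 9.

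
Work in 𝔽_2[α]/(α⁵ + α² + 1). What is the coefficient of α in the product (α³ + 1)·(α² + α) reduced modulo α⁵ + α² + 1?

1

Multiply in 𝔽_2[α]: (α³ + 1)·(α² + α) = α⁵ + α⁴ + α² + α.
Reduce using α⁵ ≡ α² + 1 (mod α⁵ + α² + 1).
Reduced: α⁴ + α + 1.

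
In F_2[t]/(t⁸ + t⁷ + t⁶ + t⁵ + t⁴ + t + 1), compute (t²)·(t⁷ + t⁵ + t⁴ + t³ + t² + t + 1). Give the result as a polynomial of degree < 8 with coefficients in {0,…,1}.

t^7 + t^6 + t^5 + t^3 + 1

Multiply in F_2[t]: (t²)·(t⁷ + t⁵ + t⁴ + t³ + t² + t + 1) = t⁹ + t⁷ + t⁶ + t⁵ + t⁴ + t³ + t².
Reduce using t⁸ ≡ t⁷ + t⁶ + t⁵ + t⁴ + t + 1 (mod t⁸ + t⁷ + t⁶ + t⁵ + t⁴ + t + 1).
Reduced: t⁷ + t⁶ + t⁵ + t³ + 1.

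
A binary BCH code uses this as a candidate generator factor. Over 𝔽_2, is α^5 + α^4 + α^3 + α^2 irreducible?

Write P(α) = α^5 + α^4 + α^3 + α^2.
Check for roots in 𝔽_2: P(0) = 0 → root; P(1) = 0 → root.
P(0) = 0, so (α) divides P(α); P is reducible.

No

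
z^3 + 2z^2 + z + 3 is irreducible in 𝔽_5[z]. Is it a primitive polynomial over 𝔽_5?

Yes

Write f(z) = z^3 + 2z^2 + z + 3.
|GF(5^3)^×| = 5^3 − 1 = 124. Prime factorization: 124 = 2^2·31.
f is primitive ⇔ z has order 124 in GF(5)[z]/(f), i.e. z^(124/q) ≠ 1 for each prime q | 124.
z^(62) mod f = 4.
z^(4) mod f = 3z^2 + 4z + 1.
None equal 1, so z has full order 124; f is primitive.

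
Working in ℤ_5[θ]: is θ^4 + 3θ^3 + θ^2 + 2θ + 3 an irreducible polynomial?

No

Write h(θ) = θ^4 + 3θ^3 + θ^2 + 2θ + 3.
Check for roots in ℤ_5: h(0) = 3; h(1) = 0 → root; h(2) = 1; h(3) = 0 → root; h(4) = 0 → root.
h(1) = 0, so (θ − 1) divides h(θ); h is reducible.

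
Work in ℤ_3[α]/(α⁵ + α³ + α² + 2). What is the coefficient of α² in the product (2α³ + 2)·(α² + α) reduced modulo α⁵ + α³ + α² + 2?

0

Multiply in ℤ_3[α]: (2α³ + 2)·(α² + α) = 2α⁵ + 2α⁴ + 2α² + 2α.
Reduce using α⁵ ≡ 2α³ + 2α² + 1 (mod α⁵ + α³ + α² + 2).
Reduced: 2α⁴ + α³ + 2α + 2.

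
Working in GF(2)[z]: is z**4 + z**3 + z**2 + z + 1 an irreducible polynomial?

Write g(z) = z**4 + z**3 + z**2 + z + 1.
Check for roots in GF(2): g(0) = 1; g(1) = 1.
No roots, so no linear factors.
Monic irreducibles of degree 2 over GF(2): z**2 + z + 1.
None of them divide g (all give nonzero remainder).
No irreducible factor of degree ≤ 2 exists, so g is irreducible over GF(2).

Yes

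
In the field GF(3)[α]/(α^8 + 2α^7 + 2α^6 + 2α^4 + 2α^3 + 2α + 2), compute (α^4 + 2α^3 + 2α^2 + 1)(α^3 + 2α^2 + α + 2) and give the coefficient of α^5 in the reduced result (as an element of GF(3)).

Multiply in GF(3)[α]: (α^4 + 2α^3 + 2α^2 + 1)·(α^3 + 2α^2 + α + 2) = α^7 + α^6 + α^5 + 2α^4 + α^3 + α + 2.
Reduced: α^7 + α^6 + α^5 + 2α^4 + α^3 + α + 2.

1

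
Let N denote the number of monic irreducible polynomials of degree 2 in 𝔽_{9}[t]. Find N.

x^(9^2) − x is the product of all monic irreducibles of degree dividing 2; Möbius inversion gives N = (1/2) Σ μ(2/d)·9^d.
Divisors of 2: 1, 2; μ(2/d) for each: -1, 1.
Σ = − 9^1 + 9^2 = 72.
N = 72/2 = 36.

36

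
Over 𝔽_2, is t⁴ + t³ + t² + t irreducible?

Write P(t) = t⁴ + t³ + t² + t.
Check for roots in 𝔽_2: P(0) = 0 → root; P(1) = 0 → root.
P(0) = 0, so (t) divides P(t); P is reducible.

No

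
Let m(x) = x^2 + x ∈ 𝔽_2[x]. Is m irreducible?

No

Check for roots in 𝔽_2: m(0) = 0 → root; m(1) = 0 → root.
m(0) = 0, so (x) divides m(x); m is reducible.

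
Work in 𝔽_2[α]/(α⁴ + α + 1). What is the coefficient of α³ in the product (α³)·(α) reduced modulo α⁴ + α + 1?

Multiply in 𝔽_2[α]: (α³)·(α) = α⁴.
Reduce using α⁴ ≡ α + 1 (mod α⁴ + α + 1).
Reduced: α + 1.

0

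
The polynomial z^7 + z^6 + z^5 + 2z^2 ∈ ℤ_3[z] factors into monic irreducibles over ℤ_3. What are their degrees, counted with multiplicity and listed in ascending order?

1, 1, 2, 3

Write h(z) = z^7 + z^6 + z^5 + 2z^2.
Roots in ℤ_3: h(0) = 0 → root; h(1) = 2; h(2) = 1.
Linear factors from roots: (z).
Complete factorization: h(z) = (z)^2·(z^2 + 1)·(z^3 + z^2 + 2).
Factor degrees with multiplicity: 1 + 1 + 2 + 3 = 7.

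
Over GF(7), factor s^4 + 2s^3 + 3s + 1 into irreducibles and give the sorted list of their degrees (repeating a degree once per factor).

1, 3

Write h(s) = s^4 + 2s^3 + 3s + 1.
Linear factors from roots: (s - 1).
Complete factorization: h(s) = (s - 1)·(s^3 + 3s^2 + 3s - 1).
Factor degrees with multiplicity: 1 + 3 = 4.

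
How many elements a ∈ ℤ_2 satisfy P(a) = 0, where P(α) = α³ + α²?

Evaluate at each of the 2 elements of ℤ_2:
P(0) = 0 → root; P(1) = 0 → root.
Roots: {0, 1}.

2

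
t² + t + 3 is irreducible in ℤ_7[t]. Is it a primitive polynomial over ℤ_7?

Write f(t) = t² + t + 3.
|GF(7^2)^×| = 7^2 − 1 = 48. Prime factorization: 48 = 2^4·3.
f is primitive ⇔ t has order 48 in GF(7)[t]/(f), i.e. t^(48/q) ≠ 1 for each prime q | 48.
t^(24) mod f = 6.
t^(16) mod f = 2.
None equal 1, so t has full order 48; f is primitive.

Yes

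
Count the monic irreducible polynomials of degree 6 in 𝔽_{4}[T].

Gauss's count: N_{4}(6) = (1/6) Σ_{d|6} μ(6/d)·4^d.
Divisors of 6: 1, 2, 3, 6; μ(6/d) for each: 1, -1, -1, 1.
Σ = 4^1 − 4^2 − 4^3 + 4^6 = 4020.
N = 4020/6 = 670.

670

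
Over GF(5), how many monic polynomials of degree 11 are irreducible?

4438920

Gauss's count: N_{5}(11) = (1/11) Σ_{d|11} μ(11/d)·5^d.
Divisors of 11: 1, 11; μ(11/d) for each: -1, 1.
Σ = − 5^1 + 5^11 = 48828120.
N = 48828120/11 = 4438920.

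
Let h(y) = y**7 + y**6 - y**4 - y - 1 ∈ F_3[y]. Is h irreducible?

Check for roots in F_3: h(0) = 2; h(1) = 2; h(2) = 2.
No roots, so no linear factors.
Monic irreducibles of degree 2 over GF(3): y**2 + 1, y**2 + y - 1, y**2 - y - 1.
None of them divide h (all give nonzero remainder).
Degree-3 irreducible divisors: test the 8 monic irreducibles of degree 3 over GF(3).
None of them divide h (all give nonzero remainder).
No irreducible factor of degree ≤ 3 exists, so h is irreducible over GF(3).

Yes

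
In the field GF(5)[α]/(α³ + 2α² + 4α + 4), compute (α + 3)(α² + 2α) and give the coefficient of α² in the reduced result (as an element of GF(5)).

Multiply in GF(5)[α]: (α + 3)·(α² + 2α) = α³ + α.
Reduce using α³ ≡ 3α² + α + 1 (mod α³ + 2α² + 4α + 4).
Reduced: 3α² + 2α + 1.

3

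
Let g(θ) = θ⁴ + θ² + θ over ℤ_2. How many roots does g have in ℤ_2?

Evaluate at each of the 2 elements of ℤ_2:
g(0) = 0 → root; g(1) = 1.
Roots: {0}.

1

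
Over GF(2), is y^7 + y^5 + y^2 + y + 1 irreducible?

Write f(y) = y^7 + y^5 + y^2 + y + 1.
Check for roots in GF(2): f(0) = 1; f(1) = 1.
No roots, so no linear factors.
Monic irreducibles of degree 2 over GF(2): y^2 + y + 1.
None of them divide f (all give nonzero remainder).
Monic irreducibles of degree 3 over GF(2): y^3 + y + 1, y^3 + y^2 + 1.
None of them divide f (all give nonzero remainder).
No irreducible factor of degree ≤ 3 exists, so f is irreducible over GF(2).

Yes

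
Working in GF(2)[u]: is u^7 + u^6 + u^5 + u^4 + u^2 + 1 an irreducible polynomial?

Write h(u) = u^7 + u^6 + u^5 + u^4 + u^2 + 1.
Check for roots in GF(2): h(0) = 1; h(1) = 0 → root.
h(1) = 0, so (u − 1) divides h(u); h is reducible.

No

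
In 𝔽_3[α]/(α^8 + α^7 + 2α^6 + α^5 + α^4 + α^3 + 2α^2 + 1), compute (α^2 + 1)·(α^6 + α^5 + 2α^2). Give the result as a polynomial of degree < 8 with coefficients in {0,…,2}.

2α^6 + α^4 + 2α^3 + 2

Multiply in 𝔽_3[α]: (α^2 + 1)·(α^6 + α^5 + 2α^2) = α^8 + α^7 + α^6 + α^5 + 2α^4 + 2α^2.
Reduce using α^8 ≡ 2α^7 + α^6 + 2α^5 + 2α^4 + 2α^3 + α^2 + 2 (mod α^8 + α^7 + 2α^6 + α^5 + α^4 + α^3 + 2α^2 + 1).
Reduced: 2α^6 + α^4 + 2α^3 + 2.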